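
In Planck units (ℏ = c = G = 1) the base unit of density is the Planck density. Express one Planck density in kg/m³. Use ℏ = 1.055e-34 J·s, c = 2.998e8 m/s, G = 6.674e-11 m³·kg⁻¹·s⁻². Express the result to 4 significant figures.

ρ_P = c⁵/(ℏG²)
  = 2.422e42 / 4.699e-55
  = 5.154e96 kg/m³

5.154e96 kg/m³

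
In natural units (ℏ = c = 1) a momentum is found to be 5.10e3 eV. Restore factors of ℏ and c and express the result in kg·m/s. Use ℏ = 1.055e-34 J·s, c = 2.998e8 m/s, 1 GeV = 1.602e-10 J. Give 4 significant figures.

2.725e-24 kg·m/s

Momentum is [E]/c; divide by c.
1 GeV → 1/c × (1 GeV in J) = 5.344e-19 kg·m/s.
Convert the energy scale: 5.10e3 eV = 5.10e-6 GeV.
Result: 5.10e-6 × 5.344e-19 = 2.725e-24 kg·m/s.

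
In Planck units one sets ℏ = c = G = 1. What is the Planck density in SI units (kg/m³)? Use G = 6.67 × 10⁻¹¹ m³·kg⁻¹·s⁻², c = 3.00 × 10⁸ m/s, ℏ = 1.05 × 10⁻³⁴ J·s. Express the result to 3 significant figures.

ρ_P = c⁵/(ℏG²)
  = 2.43 × 10⁴² / 4.67 × 10⁻⁵⁵
  = 5.20 × 10⁹⁶ kg/m³

5.20 × 10⁹⁶ kg/m³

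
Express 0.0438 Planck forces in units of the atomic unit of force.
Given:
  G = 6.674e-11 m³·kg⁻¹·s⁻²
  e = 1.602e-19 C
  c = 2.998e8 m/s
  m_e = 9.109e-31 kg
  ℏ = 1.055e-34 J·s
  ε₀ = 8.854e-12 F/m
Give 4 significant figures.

6.450e49

Planck force: F_P = c⁴/G = 1.210e44 N
atomic unit of force: F_au = E_h/a₀ = m_e²e⁶/((4πε₀)³ℏ⁴) = 8.220e-8 N
0.0438 × 1.210e44 / 8.220e-8 = 6.450e49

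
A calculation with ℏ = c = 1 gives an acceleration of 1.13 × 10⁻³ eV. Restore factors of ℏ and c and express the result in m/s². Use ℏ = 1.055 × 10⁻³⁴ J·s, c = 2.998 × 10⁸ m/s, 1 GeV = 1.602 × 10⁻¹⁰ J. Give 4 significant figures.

5.144 × 10²⁰ m/s²

Acceleration is [L]/[T]² = c·[E]/ℏ.
1 GeV → c/ℏ × (1 GeV in J) = 4.552 × 10³² m/s².
Convert the energy scale: 1.13 × 10⁻³ eV = 1.13 × 10⁻¹² GeV.
Result: 1.13 × 10⁻¹² × 4.552 × 10³² = 5.144 × 10²⁰ m/s².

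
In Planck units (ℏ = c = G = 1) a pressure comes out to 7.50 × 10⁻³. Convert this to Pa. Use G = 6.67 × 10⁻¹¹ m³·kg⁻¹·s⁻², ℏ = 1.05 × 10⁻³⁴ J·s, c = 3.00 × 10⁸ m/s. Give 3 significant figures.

One Planck pressure: p_P = c⁷/(ℏG²) = 4.68 × 10¹¹³ Pa.
7.50 × 10⁻³ × 4.68 × 10¹¹³ Pa = 3.51 × 10¹¹¹ Pa

3.51 × 10¹¹¹ Pa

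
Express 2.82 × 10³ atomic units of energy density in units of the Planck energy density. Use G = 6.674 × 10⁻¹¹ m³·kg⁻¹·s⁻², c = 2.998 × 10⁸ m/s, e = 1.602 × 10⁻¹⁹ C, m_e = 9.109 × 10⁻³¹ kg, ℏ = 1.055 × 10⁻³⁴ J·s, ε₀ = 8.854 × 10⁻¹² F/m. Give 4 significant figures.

1.783 × 10⁻⁹⁷

atomic unit of energy density: u_au = E_h/a₀³ = m_e⁴e¹⁰/((4πε₀)⁵ℏ⁸) = 2.929 × 10¹³ J/m³
Planck energy density: u_P = c⁷/(ℏG²) = 4.632 × 10¹¹³ J/m³
2.82 × 10³ × 2.929 × 10¹³ / 4.632 × 10¹¹³ = 1.783 × 10⁻⁹⁷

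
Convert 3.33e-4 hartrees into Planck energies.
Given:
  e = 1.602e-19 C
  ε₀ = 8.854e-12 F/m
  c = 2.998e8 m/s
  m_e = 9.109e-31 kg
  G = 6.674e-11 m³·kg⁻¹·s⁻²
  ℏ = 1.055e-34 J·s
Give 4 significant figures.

hartree: E_h = m_e e⁴/(4πε₀ℏ)² = 4.354e-18 J
Planck energy: E_P = √(ℏc⁵/G) = 1.957e9 J
3.33e-4 × 4.354e-18 / 1.957e9 = 7.411e-31

7.411e-31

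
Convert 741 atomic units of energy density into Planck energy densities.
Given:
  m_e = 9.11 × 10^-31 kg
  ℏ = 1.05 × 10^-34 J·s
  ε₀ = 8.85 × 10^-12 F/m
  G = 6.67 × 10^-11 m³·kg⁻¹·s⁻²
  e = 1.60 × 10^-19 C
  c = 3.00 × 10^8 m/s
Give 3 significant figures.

atomic unit of energy density: u_au = E_h/a₀³ = m_e⁴e¹⁰/((4πε₀)⁵ℏ⁸) = 3.01 × 10^13 J/m³
Planck energy density: u_P = c⁷/(ℏG²) = 4.68 × 10^113 J/m³
741 × 3.01 × 10^13 / 4.68 × 10^113 = 4.77 × 10^-98

4.77 × 10^-98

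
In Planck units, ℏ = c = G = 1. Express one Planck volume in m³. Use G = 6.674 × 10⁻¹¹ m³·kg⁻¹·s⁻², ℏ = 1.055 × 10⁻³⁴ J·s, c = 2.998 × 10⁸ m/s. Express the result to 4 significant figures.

4.224 × 10⁻¹⁰⁵ m³

The unique combination of the constants set to 1 with dimensions of volume is V_P = (ℏG/c³)^(3/2).
  = √(1.784 × 10⁻²⁰⁹)
  = 4.224 × 10⁻¹⁰⁵ m³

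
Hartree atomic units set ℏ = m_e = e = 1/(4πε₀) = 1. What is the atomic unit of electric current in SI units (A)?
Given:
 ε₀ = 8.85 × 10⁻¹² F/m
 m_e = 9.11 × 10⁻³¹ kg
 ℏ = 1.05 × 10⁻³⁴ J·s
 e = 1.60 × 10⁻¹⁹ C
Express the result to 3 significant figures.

From ℏ = m_e = e = 1/(4πε₀) = 1 the current scale is I_au = e E_h/ℏ = m_e e⁵/((4πε₀)²ℏ³).
E_h = 4.38 × 10⁻¹⁸ J
e·E_h/ℏ = 6.67 × 10⁻³ A

6.67 × 10⁻³ A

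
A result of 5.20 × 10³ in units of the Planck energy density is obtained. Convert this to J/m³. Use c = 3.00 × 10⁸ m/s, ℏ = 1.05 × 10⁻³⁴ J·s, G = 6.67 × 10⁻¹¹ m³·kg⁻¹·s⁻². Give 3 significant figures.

2.43 × 10¹¹⁷ J/m³

One Planck energy density: u_P = c⁷/(ℏG²) = 4.68 × 10¹¹³ J/m³.
5.20 × 10³ × 4.68 × 10¹¹³ J/m³ = 2.43 × 10¹¹⁷ J/m³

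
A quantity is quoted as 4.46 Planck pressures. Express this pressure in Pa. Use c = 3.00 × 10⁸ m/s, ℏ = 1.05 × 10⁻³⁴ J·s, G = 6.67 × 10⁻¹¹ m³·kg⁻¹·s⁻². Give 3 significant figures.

One Planck pressure: p_P = c⁷/(ℏG²) = 4.68 × 10¹¹³ Pa.
4.46 × 4.68 × 10¹¹³ Pa = 2.09 × 10¹¹⁴ Pa

2.09 × 10¹¹⁴ Pa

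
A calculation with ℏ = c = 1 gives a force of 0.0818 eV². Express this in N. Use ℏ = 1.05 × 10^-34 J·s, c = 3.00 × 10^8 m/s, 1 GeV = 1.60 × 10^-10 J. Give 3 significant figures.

Force is [E]/[L] = [E]²/(ℏc); restore (ℏc)⁻¹.
1 GeV² → 1/(ℏc) × (1 GeV in J)² = 8.13 × 10^5 N.
Convert the energy scale: 0.0818 eV² = 8.18 × 10^-20 GeV².
Result: 8.18 × 10^-20 × 8.13 × 10^5 = 6.65 × 10^-14 N.

6.65 × 10^-14 N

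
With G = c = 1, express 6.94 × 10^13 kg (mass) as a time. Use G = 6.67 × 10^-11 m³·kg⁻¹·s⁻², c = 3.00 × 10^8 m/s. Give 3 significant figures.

1.71 × 10^-22 s

Mass → time via G/c³.
6.94 × 10^13 kg × (G/c³) = 1.71 × 10^-22 s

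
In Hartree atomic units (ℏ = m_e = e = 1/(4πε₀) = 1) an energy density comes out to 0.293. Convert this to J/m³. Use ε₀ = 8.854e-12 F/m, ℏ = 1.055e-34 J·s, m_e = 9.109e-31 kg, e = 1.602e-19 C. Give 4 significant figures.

8.582e12 J/m³

One atomic unit of energy density: u_au = E_h/a₀³ = m_e⁴e¹⁰/((4πε₀)⁵ℏ⁸) = 2.929e13 J/m³.
0.293 × 2.929e13 J/m³ = 8.582e12 J/m³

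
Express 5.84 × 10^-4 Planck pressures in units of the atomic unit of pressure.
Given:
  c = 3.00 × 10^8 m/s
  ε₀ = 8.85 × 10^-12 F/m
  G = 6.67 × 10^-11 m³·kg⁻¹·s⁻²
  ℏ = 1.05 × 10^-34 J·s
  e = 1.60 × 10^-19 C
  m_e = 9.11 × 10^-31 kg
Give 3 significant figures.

9.07 × 10^96

Planck pressure: p_P = c⁷/(ℏG²) = 4.68 × 10^113 Pa
atomic unit of pressure: P_au = E_h/a₀³ = m_e⁴e¹⁰/((4πε₀)⁵ℏ⁸) = 3.01 × 10^13 Pa
5.84 × 10^-4 × 4.68 × 10^113 / 3.01 × 10^13 = 9.07 × 10^96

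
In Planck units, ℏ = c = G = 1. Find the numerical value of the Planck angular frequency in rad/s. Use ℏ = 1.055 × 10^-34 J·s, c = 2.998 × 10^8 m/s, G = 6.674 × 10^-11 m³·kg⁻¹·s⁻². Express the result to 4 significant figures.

1.855 × 10^43 rad/s

The unique combination of the constants set to 1 with dimensions of angular frequency is ω_P = √(c⁵/(ℏG)).
  = √(3.440 × 10^86)
  = 1.855 × 10^43 rad/s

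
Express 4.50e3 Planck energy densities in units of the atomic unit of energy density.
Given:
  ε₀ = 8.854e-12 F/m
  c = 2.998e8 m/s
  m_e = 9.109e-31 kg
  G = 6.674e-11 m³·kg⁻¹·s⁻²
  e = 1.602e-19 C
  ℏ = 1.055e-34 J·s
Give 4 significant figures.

7.117e103

Planck energy density: u_P = c⁷/(ℏG²) = 4.632e113 J/m³
atomic unit of energy density: u_au = E_h/a₀³ = m_e⁴e¹⁰/((4πε₀)⁵ℏ⁸) = 2.929e13 J/m³
4.50e3 × 4.632e113 / 2.929e13 = 7.117e103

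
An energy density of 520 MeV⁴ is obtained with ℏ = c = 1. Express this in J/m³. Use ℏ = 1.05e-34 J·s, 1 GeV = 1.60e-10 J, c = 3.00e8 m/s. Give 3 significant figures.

1.09e28 J/m³

[E]/[L]³ = [E]⁴/(ℏc)³; restore (ℏc)⁻³.
1 GeV⁴ → 1/(ℏc)³ × (1 GeV in J)⁴ = 2.10e37 J/m³.
Convert the energy scale: 520 MeV⁴ = 5.20e-10 GeV⁴.
Result: 5.20e-10 × 2.10e37 = 1.09e28 J/m³.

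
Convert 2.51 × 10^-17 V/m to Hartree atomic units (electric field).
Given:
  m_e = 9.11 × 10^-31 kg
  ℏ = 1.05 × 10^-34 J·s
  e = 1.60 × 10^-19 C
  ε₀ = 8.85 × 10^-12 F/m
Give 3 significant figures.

4.82 × 10^-29

atomic unit of electric field: E_au = E_h/(e a₀) = m_e²e⁵/((4πε₀)³ℏ⁴) = 5.20 × 10^11 V/m.
2.51 × 10^-17 / 5.20 × 10^11 = 4.82 × 10^-29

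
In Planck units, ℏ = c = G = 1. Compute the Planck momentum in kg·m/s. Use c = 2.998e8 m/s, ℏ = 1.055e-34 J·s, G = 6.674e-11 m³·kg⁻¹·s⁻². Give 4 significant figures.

6.527 kg·m/s

Dimensional analysis gives p_P = √(ℏc³/G).
  = √(42.60)
  = 6.527 kg·m/s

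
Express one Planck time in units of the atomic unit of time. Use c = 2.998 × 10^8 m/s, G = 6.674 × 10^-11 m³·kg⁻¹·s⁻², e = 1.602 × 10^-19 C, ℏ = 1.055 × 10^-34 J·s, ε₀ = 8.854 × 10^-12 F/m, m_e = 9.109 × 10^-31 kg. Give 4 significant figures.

Planck time: t_P = √(ℏG/c⁵) = 5.392 × 10^-44 s
atomic unit of time: τ_au = (4πε₀)²ℏ³/(m_e e⁴) = 2.423 × 10^-17 s
ratio = 5.392 × 10^-44 / 2.423 × 10^-17 = 2.225 × 10^-27

2.225 × 10^-27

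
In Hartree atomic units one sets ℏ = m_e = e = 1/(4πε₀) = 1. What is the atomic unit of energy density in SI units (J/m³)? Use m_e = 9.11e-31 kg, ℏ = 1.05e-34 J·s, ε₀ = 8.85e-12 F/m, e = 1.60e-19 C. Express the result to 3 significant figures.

u_au = E_h/a₀³ = m_e⁴e¹⁰/((4πε₀)⁵ℏ⁸)
E_h = 4.38e-18 J
a₀ = 5.26e-11 m
E_h/a₀³ = 3.01e13 J/m³

3.01e13 J/m³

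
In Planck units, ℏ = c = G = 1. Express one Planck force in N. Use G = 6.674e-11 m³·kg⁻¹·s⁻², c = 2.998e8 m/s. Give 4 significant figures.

1.210e44 N

From ℏ = c = G = 1 the force scale is F_P = c⁴/G.
  = 8.078e33 / 6.674e-11
  = 1.210e44 N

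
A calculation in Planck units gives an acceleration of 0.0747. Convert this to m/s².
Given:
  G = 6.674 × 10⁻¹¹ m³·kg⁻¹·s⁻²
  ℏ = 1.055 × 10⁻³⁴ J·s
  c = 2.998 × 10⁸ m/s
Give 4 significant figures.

4.153 × 10⁵⁰ m/s²

One Planck acceleration: a_P = √(c⁷/(ℏG)) = 5.560 × 10⁵¹ m/s².
0.0747 × 5.560 × 10⁵¹ m/s² = 4.153 × 10⁵⁰ m/s²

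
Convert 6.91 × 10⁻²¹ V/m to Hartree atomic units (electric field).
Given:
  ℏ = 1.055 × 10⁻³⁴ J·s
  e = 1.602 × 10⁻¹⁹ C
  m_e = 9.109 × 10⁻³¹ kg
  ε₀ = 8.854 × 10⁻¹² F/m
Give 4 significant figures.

1.347 × 10⁻³²

atomic unit of electric field: E_au = E_h/(e a₀) = m_e²e⁵/((4πε₀)³ℏ⁴) = 5.131 × 10¹¹ V/m.
6.91 × 10⁻²¹ / 5.131 × 10¹¹ = 1.347 × 10⁻³²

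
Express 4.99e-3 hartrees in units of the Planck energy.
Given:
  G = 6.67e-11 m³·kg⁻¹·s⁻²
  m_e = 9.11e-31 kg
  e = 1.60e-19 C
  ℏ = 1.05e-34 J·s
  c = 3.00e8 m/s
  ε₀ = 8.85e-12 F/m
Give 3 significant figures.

hartree: E_h = m_e e⁴/(4πε₀ℏ)² = 4.38e-18 J
Planck energy: E_P = √(ℏc⁵/G) = 1.96e9 J
4.99e-3 × 4.38e-18 / 1.96e9 = 1.12e-29

1.12e-29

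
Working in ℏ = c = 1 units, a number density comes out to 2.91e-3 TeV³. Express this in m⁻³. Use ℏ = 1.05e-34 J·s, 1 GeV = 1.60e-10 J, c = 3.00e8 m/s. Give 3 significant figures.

3.81e53 m⁻³

Number density is [L]⁻³ = [E]³/(ℏc)³.
1 GeV³ → 1/(ℏc)³ × (1 GeV in J)³ = 1.31e47 m⁻³.
Convert the energy scale: 2.91e-3 TeV³ = 2.91e6 GeV³.
Result: 2.91e6 × 1.31e47 = 3.81e53 m⁻³.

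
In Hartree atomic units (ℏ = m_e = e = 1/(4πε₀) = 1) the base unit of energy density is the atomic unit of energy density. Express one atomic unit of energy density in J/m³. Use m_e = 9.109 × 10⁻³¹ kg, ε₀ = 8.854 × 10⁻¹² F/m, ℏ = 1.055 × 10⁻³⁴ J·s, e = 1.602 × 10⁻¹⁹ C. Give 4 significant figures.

2.929 × 10¹³ J/m³

u_au = E_h/a₀³ = m_e⁴e¹⁰/((4πε₀)⁵ℏ⁸)
E_h = 4.354 × 10⁻¹⁸ J
a₀ = 5.297 × 10⁻¹¹ m
E_h/a₀³ = 2.929 × 10¹³ J/m³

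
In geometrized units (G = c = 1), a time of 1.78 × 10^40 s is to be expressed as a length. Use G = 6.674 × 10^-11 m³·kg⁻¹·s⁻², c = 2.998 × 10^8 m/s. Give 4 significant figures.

Time → length via c.
1.78 × 10^40 s × (c) = 5.336 × 10^48 m

5.336 × 10^48 m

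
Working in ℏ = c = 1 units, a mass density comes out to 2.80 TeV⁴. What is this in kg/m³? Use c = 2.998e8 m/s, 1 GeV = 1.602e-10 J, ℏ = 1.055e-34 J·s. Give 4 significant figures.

6.485e32 kg/m³

Mass density is [E]/(c²[L]³) = [E]⁴/(ℏ³c⁵).
1 GeV⁴ → 1/(ℏ³c⁵) × (1 GeV in J)⁴ = 2.316e20 kg/m³.
Convert the energy scale: 2.80 TeV⁴ = 2.80e12 GeV⁴.
Result: 2.80e12 × 2.316e20 = 6.485e32 kg/m³.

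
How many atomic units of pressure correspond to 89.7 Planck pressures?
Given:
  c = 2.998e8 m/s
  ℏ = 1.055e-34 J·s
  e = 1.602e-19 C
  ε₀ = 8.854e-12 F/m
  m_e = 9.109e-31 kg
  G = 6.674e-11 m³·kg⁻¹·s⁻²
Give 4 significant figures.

Planck pressure: p_P = c⁷/(ℏG²) = 4.632e113 Pa
atomic unit of pressure: P_au = E_h/a₀³ = m_e⁴e¹⁰/((4πε₀)⁵ℏ⁸) = 2.929e13 Pa
89.7 × 4.632e113 / 2.929e13 = 1.419e102

1.419e102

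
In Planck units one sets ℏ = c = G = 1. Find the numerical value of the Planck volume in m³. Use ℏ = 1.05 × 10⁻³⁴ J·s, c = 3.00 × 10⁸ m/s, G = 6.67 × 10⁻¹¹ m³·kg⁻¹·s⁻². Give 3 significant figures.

4.18 × 10⁻¹⁰⁵ m³

V_P = (ℏG/c³)^(3/2)
  = √(1.75 × 10⁻²⁰⁹)
  = 4.18 × 10⁻¹⁰⁵ m³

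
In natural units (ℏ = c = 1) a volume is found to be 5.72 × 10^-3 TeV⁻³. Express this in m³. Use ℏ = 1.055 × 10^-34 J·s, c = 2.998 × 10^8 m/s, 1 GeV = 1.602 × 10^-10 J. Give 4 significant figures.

4.402 × 10^-59 m³

Volume is [L]³ = [E]⁻³·(ℏc)³.
1 GeV⁻³ → (ℏc)³ × (1 GeV in J)⁻³ = 7.696 × 10^-48 m³.
Convert the energy scale: 5.72 × 10^-3 TeV⁻³ = 5.72 × 10^-12 GeV⁻³.
Result: 5.72 × 10^-12 × 7.696 × 10^-48 = 4.402 × 10^-59 m³.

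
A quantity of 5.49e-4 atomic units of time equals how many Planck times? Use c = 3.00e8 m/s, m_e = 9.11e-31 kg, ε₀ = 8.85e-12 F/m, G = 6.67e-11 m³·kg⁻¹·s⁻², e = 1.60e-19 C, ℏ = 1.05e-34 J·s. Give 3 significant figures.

atomic unit of time: τ_au = (4πε₀)²ℏ³/(m_e e⁴) = 2.40e-17 s
Planck time: t_P = √(ℏG/c⁵) = 5.37e-44 s
5.49e-4 × 2.40e-17 / 5.37e-44 = 2.45e23

2.45e23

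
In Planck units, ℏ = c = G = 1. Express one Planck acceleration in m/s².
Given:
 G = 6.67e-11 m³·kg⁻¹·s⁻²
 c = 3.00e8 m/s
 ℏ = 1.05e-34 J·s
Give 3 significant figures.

5.59e51 m/s²

Dimensional analysis gives a_P = √(c⁷/(ℏG)).
  = √(3.12e103)
  = 5.59e51 m/s²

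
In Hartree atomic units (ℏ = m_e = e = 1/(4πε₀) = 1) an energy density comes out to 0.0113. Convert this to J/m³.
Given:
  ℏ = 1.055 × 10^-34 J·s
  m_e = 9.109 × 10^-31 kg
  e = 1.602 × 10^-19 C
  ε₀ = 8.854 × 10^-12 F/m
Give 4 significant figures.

One atomic unit of energy density: u_au = E_h/a₀³ = m_e⁴e¹⁰/((4πε₀)⁵ℏ⁸) = 2.929 × 10^13 J/m³.
0.0113 × 2.929 × 10^13 J/m³ = 3.310 × 10^11 J/m³

3.310 × 10^11 J/m³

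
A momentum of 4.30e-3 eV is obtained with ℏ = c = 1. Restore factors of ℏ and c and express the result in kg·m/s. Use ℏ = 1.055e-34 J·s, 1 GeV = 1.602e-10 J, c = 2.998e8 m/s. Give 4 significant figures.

Momentum is [E]/c; divide by c.
1 GeV → 1/c × (1 GeV in J) = 5.344e-19 kg·m/s.
Convert the energy scale: 4.30e-3 eV = 4.30e-12 GeV.
Result: 4.30e-12 × 5.344e-19 = 2.298e-30 kg·m/s.

2.298e-30 kg·m/s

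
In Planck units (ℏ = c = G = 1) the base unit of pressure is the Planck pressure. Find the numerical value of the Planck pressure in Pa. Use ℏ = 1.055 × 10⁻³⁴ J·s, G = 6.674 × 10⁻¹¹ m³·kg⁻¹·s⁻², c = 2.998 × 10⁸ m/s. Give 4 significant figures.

p_P = c⁷/(ℏG²)
  = 2.177 × 10⁵⁹ / 4.699 × 10⁻⁵⁵
  = 4.632 × 10¹¹³ Pa

4.632 × 10¹¹³ Pa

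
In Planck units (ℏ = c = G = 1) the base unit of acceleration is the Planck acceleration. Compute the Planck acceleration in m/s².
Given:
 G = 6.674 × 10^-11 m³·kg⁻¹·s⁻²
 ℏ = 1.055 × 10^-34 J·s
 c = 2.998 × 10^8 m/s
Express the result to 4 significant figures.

a_P = √(c⁷/(ℏG))
  = √(3.092 × 10^103)
  = 5.560 × 10^51 m/s²

5.560 × 10^51 m/s²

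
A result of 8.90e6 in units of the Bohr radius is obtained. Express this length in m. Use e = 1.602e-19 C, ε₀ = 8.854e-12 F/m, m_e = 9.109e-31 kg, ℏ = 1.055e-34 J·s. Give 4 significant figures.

4.715e-4 m

One Bohr radius: a₀ = 4πε₀ℏ²/(m_e e²) = 5.297e-11 m.
8.90e6 × 5.297e-11 m = 4.715e-4 m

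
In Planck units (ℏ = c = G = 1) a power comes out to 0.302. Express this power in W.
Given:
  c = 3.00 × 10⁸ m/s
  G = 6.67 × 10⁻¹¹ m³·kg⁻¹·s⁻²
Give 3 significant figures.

One Planck power: P_P = c⁵/G = 3.64 × 10⁵² W.
0.302 × 3.64 × 10⁵² W = 1.10 × 10⁵² W

1.10 × 10⁵² W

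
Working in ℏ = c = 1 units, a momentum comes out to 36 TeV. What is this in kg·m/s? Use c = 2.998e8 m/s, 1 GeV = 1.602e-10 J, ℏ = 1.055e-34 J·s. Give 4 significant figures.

1.924e-14 kg·m/s

Momentum is [E]/c; divide by c.
1 GeV → 1/c × (1 GeV in J) = 5.344e-19 kg·m/s.
Convert the energy scale: 36 TeV = 3.60e4 GeV.
Result: 3.60e4 × 5.344e-19 = 1.924e-14 kg·m/s.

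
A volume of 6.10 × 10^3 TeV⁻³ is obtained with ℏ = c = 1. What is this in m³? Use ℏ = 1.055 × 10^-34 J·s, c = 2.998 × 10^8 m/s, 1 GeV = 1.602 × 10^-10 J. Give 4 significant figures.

Volume is [L]³ = [E]⁻³·(ℏc)³.
1 GeV⁻³ → (ℏc)³ × (1 GeV in J)⁻³ = 7.696 × 10^-48 m³.
Convert the energy scale: 6.10 × 10^3 TeV⁻³ = 6.10 × 10^-6 GeV⁻³.
Result: 6.10 × 10^-6 × 7.696 × 10^-48 = 4.695 × 10^-53 m³.

4.695 × 10^-53 m³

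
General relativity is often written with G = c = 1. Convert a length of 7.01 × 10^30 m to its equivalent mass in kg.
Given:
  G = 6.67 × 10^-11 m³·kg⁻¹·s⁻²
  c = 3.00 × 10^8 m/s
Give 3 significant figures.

Length → mass via c²/G.
7.01 × 10^30 m × (c²/G) = 9.46 × 10^57 kg

9.46 × 10^57 kg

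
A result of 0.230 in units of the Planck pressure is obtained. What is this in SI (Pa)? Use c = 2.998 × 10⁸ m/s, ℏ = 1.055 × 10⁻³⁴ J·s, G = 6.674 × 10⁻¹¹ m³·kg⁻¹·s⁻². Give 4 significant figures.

One Planck pressure: p_P = c⁷/(ℏG²) = 4.632 × 10¹¹³ Pa.
0.230 × 4.632 × 10¹¹³ Pa = 1.065 × 10¹¹³ Pa

1.065 × 10¹¹³ Pa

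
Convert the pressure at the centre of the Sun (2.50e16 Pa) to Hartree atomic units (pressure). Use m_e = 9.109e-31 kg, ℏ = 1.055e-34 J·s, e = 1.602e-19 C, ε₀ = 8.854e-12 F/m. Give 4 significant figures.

853.5

atomic unit of pressure: P_au = E_h/a₀³ = m_e⁴e¹⁰/((4πε₀)⁵ℏ⁸) = 2.929e13 Pa.
2.50e16 / 2.929e13 = 853.5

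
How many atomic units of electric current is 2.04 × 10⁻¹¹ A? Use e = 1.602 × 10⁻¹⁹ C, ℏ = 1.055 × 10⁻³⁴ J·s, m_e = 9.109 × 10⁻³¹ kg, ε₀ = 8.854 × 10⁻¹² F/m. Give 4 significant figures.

atomic unit of electric current: I_au = e E_h/ℏ = m_e e⁵/((4πε₀)²ℏ³) = 6.612 × 10⁻³ A.
2.04 × 10⁻¹¹ / 6.612 × 10⁻³ = 3.085 × 10⁻⁹

3.085 × 10⁻⁹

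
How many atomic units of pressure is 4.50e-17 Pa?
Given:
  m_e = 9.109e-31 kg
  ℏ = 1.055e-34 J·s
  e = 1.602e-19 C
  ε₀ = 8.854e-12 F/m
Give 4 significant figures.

1.536e-30

atomic unit of pressure: P_au = E_h/a₀³ = m_e⁴e¹⁰/((4πε₀)⁵ℏ⁸) = 2.929e13 Pa.
4.50e-17 / 2.929e13 = 1.536e-30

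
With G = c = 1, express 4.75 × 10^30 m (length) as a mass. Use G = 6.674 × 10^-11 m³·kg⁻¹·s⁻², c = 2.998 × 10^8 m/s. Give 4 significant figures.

6.397 × 10^57 kg

Length → mass via c²/G.
4.75 × 10^30 m × (c²/G) = 6.397 × 10^57 kg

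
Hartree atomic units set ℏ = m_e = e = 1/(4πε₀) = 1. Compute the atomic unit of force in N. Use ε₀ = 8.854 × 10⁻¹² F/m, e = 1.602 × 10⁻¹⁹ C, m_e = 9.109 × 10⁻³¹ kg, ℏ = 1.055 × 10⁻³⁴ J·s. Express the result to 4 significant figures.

Dimensional analysis gives F_au = E_h/a₀ = m_e²e⁶/((4πε₀)³ℏ⁴).
E_h = 4.354 × 10⁻¹⁸ J
a₀ = 5.297 × 10⁻¹¹ m
E_h/a₀ = 8.220 × 10⁻⁸ N

8.220 × 10⁻⁸ N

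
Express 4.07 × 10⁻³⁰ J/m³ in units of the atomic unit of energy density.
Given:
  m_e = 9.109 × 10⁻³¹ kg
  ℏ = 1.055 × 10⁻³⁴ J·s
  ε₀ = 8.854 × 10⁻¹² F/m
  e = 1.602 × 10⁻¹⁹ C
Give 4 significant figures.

1.389 × 10⁻⁴³

atomic unit of energy density: u_au = E_h/a₀³ = m_e⁴e¹⁰/((4πε₀)⁵ℏ⁸) = 2.929 × 10¹³ J/m³.
4.07 × 10⁻³⁰ / 2.929 × 10¹³ = 1.389 × 10⁻⁴³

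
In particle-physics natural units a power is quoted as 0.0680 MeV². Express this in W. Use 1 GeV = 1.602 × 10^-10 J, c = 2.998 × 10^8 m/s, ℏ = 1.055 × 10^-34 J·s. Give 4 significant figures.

Power is [E]/[T] = [E]²/ℏ.
1 GeV² → 1/ℏ × (1 GeV in J)² = 2.433 × 10^14 W.
Convert the energy scale: 0.0680 MeV² = 6.80 × 10^-8 GeV².
Result: 6.80 × 10^-8 × 2.433 × 10^14 = 1.654 × 10^7 W.

1.654 × 10^7 W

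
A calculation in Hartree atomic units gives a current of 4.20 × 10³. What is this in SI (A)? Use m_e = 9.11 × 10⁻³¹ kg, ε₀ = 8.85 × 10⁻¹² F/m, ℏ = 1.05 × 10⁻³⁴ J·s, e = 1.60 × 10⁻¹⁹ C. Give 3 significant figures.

One atomic unit of electric current: I_au = e E_h/ℏ = m_e e⁵/((4πε₀)²ℏ³) = 6.67 × 10⁻³ A.
4.20 × 10³ × 6.67 × 10⁻³ A = 28 A

28 A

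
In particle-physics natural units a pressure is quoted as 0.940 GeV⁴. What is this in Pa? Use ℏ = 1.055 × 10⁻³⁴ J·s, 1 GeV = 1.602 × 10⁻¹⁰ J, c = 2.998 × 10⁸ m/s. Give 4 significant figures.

Pressure is [E]/[L]³ = [E]⁴/(ℏc)³.
1 GeV⁴ → 1/(ℏc)³ × (1 GeV in J)⁴ = 2.082 × 10³⁷ Pa.
Result: 0.940 × 2.082 × 10³⁷ = 1.957 × 10³⁷ Pa.

1.957 × 10³⁷ Pa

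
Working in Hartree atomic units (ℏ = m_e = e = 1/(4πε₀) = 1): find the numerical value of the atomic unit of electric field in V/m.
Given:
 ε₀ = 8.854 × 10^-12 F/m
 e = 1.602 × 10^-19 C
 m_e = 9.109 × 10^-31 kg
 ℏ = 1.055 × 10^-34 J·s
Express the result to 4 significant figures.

5.131 × 10^11 V/m

Dimensional analysis gives E_au = E_h/(e a₀) = m_e²e⁵/((4πε₀)³ℏ⁴).
E_h = 4.354 × 10^-18 J
a₀ = 5.297 × 10^-11 m
E_h/(e·a₀) = 5.131 × 10^11 V/m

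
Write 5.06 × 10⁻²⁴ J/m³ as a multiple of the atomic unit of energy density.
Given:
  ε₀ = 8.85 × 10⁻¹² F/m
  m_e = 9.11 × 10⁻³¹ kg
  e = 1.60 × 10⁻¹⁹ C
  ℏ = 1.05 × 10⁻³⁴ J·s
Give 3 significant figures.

1.68 × 10⁻³⁷

atomic unit of energy density: u_au = E_h/a₀³ = m_e⁴e¹⁰/((4πε₀)⁵ℏ⁸) = 3.01 × 10¹³ J/m³.
5.06 × 10⁻²⁴ / 3.01 × 10¹³ = 1.68 × 10⁻³⁷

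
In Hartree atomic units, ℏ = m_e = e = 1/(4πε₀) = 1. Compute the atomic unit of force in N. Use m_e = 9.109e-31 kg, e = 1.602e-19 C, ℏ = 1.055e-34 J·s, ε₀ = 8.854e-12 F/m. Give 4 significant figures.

8.220e-8 N

From ℏ = m_e = e = 1/(4πε₀) = 1 the force scale is F_au = E_h/a₀ = m_e²e⁶/((4πε₀)³ℏ⁴).
E_h = 4.354e-18 J
a₀ = 5.297e-11 m
E_h/a₀ = 8.220e-8 N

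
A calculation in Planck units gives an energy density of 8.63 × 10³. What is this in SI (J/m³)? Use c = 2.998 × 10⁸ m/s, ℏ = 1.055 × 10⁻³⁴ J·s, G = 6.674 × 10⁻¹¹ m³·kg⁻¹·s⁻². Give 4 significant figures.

One Planck energy density: u_P = c⁷/(ℏG²) = 4.632 × 10¹¹³ J/m³.
8.63 × 10³ × 4.632 × 10¹¹³ J/m³ = 3.998 × 10¹¹⁷ J/m³

3.998 × 10¹¹⁷ J/m³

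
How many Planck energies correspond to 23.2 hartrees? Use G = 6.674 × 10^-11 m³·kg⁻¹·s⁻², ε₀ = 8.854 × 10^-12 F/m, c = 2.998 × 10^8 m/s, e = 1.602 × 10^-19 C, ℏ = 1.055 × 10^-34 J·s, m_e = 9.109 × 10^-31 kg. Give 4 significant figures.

5.163 × 10^-26

hartree: E_h = m_e e⁴/(4πε₀ℏ)² = 4.354 × 10^-18 J
Planck energy: E_P = √(ℏc⁵/G) = 1.957 × 10^9 J
23.2 × 4.354 × 10^-18 / 1.957 × 10^9 = 5.163 × 10^-26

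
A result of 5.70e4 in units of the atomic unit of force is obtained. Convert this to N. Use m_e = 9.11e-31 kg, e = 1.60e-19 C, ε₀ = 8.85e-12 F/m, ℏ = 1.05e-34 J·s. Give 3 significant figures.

4.75e-3 N

One atomic unit of force: F_au = E_h/a₀ = m_e²e⁶/((4πε₀)³ℏ⁴) = 8.33e-8 N.
5.70e4 × 8.33e-8 N = 4.75e-3 N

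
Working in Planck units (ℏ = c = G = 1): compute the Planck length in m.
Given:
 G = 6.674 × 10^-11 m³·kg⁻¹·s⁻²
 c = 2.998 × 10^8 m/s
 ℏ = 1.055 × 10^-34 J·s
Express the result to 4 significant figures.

1.616 × 10^-35 m

The unique combination of the constants set to 1 with dimensions of length is ℓ_P = √(ℏG/c³).
  = √(2.613 × 10^-70)
  = 1.616 × 10^-35 m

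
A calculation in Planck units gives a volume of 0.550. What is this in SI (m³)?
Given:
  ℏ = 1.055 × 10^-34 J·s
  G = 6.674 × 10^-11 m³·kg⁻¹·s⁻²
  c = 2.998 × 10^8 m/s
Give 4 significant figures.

One Planck volume: V_P = (ℏG/c³)^(3/2) = 4.224 × 10^-105 m³.
0.550 × 4.224 × 10^-105 m³ = 2.323 × 10^-105 m³

2.323 × 10^-105 m³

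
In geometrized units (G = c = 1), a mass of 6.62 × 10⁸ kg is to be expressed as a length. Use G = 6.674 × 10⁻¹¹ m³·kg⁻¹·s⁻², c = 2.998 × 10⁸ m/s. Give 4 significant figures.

4.916 × 10⁻¹⁹ m

In G = c = 1 units mass has dimensions of length; the conversion factor is G/c².
6.62 × 10⁸ kg × (G/c²) = 4.916 × 10⁻¹⁹ m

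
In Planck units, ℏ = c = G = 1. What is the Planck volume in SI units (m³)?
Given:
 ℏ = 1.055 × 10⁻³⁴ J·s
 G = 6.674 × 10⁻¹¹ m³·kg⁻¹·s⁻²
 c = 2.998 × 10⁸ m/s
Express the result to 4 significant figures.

4.224 × 10⁻¹⁰⁵ m³

Dimensional analysis gives V_P = (ℏG/c³)^(3/2).
  = √(1.784 × 10⁻²⁰⁹)
  = 4.224 × 10⁻¹⁰⁵ m³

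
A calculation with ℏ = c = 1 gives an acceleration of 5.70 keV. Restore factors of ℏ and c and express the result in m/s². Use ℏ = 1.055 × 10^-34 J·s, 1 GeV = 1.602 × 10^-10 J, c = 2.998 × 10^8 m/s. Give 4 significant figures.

2.595 × 10^27 m/s²

Acceleration is [L]/[T]² = c·[E]/ℏ.
1 GeV → c/ℏ × (1 GeV in J) = 4.552 × 10^32 m/s².
Convert the energy scale: 5.70 keV = 5.70 × 10^-6 GeV.
Result: 5.70 × 10^-6 × 4.552 × 10^32 = 2.595 × 10^27 m/s².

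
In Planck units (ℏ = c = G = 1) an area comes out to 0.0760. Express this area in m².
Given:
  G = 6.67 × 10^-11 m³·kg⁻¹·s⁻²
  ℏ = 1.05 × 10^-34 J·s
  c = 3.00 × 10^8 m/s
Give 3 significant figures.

1.97 × 10^-71 m²

One Planck area: A_P = ℏG/c³ = 2.59 × 10^-70 m².
0.0760 × 2.59 × 10^-70 m² = 1.97 × 10^-71 m²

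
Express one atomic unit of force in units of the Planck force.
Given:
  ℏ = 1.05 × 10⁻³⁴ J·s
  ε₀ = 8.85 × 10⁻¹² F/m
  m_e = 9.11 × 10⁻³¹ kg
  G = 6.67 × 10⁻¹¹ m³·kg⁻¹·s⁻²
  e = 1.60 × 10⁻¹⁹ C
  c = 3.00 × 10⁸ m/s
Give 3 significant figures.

6.86 × 10⁻⁵²

atomic unit of force: F_au = E_h/a₀ = m_e²e⁶/((4πε₀)³ℏ⁴) = 8.33 × 10⁻⁸ N
Planck force: F_P = c⁴/G = 1.21 × 10⁴⁴ N
ratio = 8.33 × 10⁻⁸ / 1.21 × 10⁴⁴ = 6.86 × 10⁻⁵²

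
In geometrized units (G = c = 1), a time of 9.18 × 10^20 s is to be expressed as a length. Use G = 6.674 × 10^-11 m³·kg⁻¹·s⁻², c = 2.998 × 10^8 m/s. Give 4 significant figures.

Time → length via c.
9.18 × 10^20 s × (c) = 2.752 × 10^29 m

2.752 × 10^29 m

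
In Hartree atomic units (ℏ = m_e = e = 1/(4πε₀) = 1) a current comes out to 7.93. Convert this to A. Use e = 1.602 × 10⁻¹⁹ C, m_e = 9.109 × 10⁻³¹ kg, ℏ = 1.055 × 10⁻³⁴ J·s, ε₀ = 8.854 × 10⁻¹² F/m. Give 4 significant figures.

One atomic unit of electric current: I_au = e E_h/ℏ = m_e e⁵/((4πε₀)²ℏ³) = 6.612 × 10⁻³ A.
7.93 × 6.612 × 10⁻³ A = 0.05243 A

0.05243 A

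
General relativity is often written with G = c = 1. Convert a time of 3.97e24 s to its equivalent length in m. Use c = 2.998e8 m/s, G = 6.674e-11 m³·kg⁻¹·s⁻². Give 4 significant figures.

1.190e33 m

Time → length via c.
3.97e24 s × (c) = 1.190e33 m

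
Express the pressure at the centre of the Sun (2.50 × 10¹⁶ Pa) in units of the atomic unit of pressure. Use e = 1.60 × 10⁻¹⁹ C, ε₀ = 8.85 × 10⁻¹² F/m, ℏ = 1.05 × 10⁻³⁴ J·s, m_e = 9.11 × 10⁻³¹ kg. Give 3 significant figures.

830

atomic unit of pressure: P_au = E_h/a₀³ = m_e⁴e¹⁰/((4πε₀)⁵ℏ⁸) = 3.01 × 10¹³ Pa.
2.50 × 10¹⁶ / 3.01 × 10¹³ = 830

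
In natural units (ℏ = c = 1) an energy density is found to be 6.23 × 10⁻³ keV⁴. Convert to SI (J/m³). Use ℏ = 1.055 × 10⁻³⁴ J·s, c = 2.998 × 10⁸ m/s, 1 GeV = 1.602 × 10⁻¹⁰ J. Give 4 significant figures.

1.297 × 10¹¹ J/m³

[E]/[L]³ = [E]⁴/(ℏc)³; restore (ℏc)⁻³.
1 GeV⁴ → 1/(ℏc)³ × (1 GeV in J)⁴ = 2.082 × 10³⁷ J/m³.
Convert the energy scale: 6.23 × 10⁻³ keV⁴ = 6.23 × 10⁻²⁷ GeV⁴.
Result: 6.23 × 10⁻²⁷ × 2.082 × 10³⁷ = 1.297 × 10¹¹ J/m³.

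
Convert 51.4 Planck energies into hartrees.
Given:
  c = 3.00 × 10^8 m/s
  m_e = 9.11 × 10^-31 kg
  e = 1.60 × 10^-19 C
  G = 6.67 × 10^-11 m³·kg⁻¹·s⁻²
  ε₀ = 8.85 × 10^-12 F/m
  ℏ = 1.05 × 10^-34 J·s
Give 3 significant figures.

2.30 × 10^28

Planck energy: E_P = √(ℏc⁵/G) = 1.96 × 10^9 J
hartree: E_h = m_e e⁴/(4πε₀ℏ)² = 4.38 × 10^-18 J
51.4 × 1.96 × 10^9 / 4.38 × 10^-18 = 2.30 × 10^28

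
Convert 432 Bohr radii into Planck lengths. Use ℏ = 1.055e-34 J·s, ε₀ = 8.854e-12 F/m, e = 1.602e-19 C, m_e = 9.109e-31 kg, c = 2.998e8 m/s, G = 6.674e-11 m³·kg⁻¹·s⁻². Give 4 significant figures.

Bohr radius: a₀ = 4πε₀ℏ²/(m_e e²) = 5.297e-11 m
Planck length: ℓ_P = √(ℏG/c³) = 1.616e-35 m
432 × 5.297e-11 / 1.616e-35 = 1.416e27

1.416e27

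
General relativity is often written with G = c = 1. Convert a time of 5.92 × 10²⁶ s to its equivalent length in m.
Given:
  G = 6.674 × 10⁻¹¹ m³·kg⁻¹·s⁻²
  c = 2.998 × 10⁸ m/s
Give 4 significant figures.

1.775 × 10³⁵ m

Time → length via c.
5.92 × 10²⁶ s × (c) = 1.775 × 10³⁵ m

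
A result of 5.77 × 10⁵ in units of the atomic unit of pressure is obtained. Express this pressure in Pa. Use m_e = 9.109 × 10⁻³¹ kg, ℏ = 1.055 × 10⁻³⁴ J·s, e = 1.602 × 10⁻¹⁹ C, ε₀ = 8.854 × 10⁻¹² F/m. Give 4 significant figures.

1.690 × 10¹⁹ Pa

One atomic unit of pressure: P_au = E_h/a₀³ = m_e⁴e¹⁰/((4πε₀)⁵ℏ⁸) = 2.929 × 10¹³ Pa.
5.77 × 10⁵ × 2.929 × 10¹³ Pa = 1.690 × 10¹⁹ Pa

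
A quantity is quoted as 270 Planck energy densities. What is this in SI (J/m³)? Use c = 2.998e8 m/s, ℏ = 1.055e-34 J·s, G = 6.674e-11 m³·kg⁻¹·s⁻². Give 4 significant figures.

1.251e116 J/m³

One Planck energy density: u_P = c⁷/(ℏG²) = 4.632e113 J/m³.
270 × 4.632e113 J/m³ = 1.251e116 J/m³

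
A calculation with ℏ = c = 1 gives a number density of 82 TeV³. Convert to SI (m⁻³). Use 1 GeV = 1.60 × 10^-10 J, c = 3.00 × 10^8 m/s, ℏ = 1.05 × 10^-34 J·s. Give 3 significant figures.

1.07 × 10^58 m⁻³

Number density is [L]⁻³ = [E]³/(ℏc)³.
1 GeV³ → 1/(ℏc)³ × (1 GeV in J)³ = 1.31 × 10^47 m⁻³.
Convert the energy scale: 82 TeV³ = 8.20 × 10^10 GeV³.
Result: 8.20 × 10^10 × 1.31 × 10^47 = 1.07 × 10^58 m⁻³.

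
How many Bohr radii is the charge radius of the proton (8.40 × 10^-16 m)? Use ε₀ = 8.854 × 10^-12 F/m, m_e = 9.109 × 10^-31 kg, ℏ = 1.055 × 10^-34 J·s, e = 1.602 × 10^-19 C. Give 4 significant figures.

1.586 × 10^-5

Bohr radius: a₀ = 4πε₀ℏ²/(m_e e²) = 5.297 × 10^-11 m.
8.40 × 10^-16 / 5.297 × 10^-11 = 1.586 × 10^-5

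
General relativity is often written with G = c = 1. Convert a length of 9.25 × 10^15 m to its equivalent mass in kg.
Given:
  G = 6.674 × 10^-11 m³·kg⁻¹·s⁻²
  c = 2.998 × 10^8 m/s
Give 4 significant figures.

Length → mass via c²/G.
9.25 × 10^15 m × (c²/G) = 1.246 × 10^43 kg

1.246 × 10^43 kg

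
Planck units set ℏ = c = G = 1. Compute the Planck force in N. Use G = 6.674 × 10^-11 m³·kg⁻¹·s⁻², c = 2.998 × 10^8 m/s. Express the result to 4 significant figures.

Dimensional analysis gives F_P = c⁴/G.
  = 8.078 × 10^33 / 6.674 × 10^-11
  = 1.210 × 10^44 N

1.210 × 10^44 N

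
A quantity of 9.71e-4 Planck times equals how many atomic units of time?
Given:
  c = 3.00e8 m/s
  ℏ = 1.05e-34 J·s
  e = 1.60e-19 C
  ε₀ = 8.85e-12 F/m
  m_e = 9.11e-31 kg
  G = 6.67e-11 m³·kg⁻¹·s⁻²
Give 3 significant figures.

2.17e-30

Planck time: t_P = √(ℏG/c⁵) = 5.37e-44 s
atomic unit of time: τ_au = (4πε₀)²ℏ³/(m_e e⁴) = 2.40e-17 s
9.71e-4 × 5.37e-44 / 2.40e-17 = 2.17e-30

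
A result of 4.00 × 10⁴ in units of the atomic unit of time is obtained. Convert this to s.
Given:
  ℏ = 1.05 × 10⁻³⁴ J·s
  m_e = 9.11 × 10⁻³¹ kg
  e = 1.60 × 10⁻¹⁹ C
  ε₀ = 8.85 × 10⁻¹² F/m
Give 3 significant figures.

One atomic unit of time: τ_au = (4πε₀)²ℏ³/(m_e e⁴) = 2.40 × 10⁻¹⁷ s.
4.00 × 10⁴ × 2.40 × 10⁻¹⁷ s = 9.59 × 10⁻¹³ s

9.59 × 10⁻¹³ s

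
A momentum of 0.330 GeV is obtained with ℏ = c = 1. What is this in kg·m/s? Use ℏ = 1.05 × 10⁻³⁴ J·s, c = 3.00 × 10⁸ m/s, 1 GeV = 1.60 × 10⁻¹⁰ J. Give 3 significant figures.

1.76 × 10⁻¹⁹ kg·m/s

Momentum is [E]/c; divide by c.
1 GeV → 1/c × (1 GeV in J) = 5.33 × 10⁻¹⁹ kg·m/s.
Result: 0.330 × 5.33 × 10⁻¹⁹ = 1.76 × 10⁻¹⁹ kg·m/s.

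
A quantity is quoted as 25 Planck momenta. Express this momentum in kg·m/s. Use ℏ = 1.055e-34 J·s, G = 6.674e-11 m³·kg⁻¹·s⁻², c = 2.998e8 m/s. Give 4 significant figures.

163.2 kg·m/s

One Planck momentum: p_P = √(ℏc³/G) = 6.527 kg·m/s.
25 × 6.527 kg·m/s = 163.2 kg·m/s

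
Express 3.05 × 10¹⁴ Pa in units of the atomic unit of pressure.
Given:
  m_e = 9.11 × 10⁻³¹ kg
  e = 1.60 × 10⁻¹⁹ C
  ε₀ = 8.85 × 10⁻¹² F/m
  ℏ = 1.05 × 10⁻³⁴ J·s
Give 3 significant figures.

atomic unit of pressure: P_au = E_h/a₀³ = m_e⁴e¹⁰/((4πε₀)⁵ℏ⁸) = 3.01 × 10¹³ Pa.
3.05 × 10¹⁴ / 3.01 × 10¹³ = 10.1

10.1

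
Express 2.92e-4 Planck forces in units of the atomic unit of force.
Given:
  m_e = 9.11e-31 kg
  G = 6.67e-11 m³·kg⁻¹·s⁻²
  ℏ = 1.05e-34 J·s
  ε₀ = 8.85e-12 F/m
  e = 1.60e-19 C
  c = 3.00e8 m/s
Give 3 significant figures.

4.26e47

Planck force: F_P = c⁴/G = 1.21e44 N
atomic unit of force: F_au = E_h/a₀ = m_e²e⁶/((4πε₀)³ℏ⁴) = 8.33e-8 N
2.92e-4 × 1.21e44 / 8.33e-8 = 4.26e47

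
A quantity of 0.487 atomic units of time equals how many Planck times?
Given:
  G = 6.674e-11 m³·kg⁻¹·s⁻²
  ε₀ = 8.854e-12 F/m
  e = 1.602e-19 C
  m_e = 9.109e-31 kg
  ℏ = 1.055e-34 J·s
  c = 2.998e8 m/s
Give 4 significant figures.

2.188e26

atomic unit of time: τ_au = (4πε₀)²ℏ³/(m_e e⁴) = 2.423e-17 s
Planck time: t_P = √(ℏG/c⁵) = 5.392e-44 s
0.487 × 2.423e-17 / 5.392e-44 = 2.188e26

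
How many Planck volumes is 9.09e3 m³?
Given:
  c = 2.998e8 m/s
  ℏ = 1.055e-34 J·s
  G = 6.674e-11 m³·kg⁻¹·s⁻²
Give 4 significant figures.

2.152e108

Planck volume: V_P = (ℏG/c³)^(3/2) = 4.224e-105 m³.
9.09e3 / 4.224e-105 = 2.152e108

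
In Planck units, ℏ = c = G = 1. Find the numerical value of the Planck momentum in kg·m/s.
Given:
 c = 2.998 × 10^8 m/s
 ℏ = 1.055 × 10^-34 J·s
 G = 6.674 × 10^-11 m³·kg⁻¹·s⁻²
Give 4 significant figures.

The unique combination of the constants set to 1 with dimensions of momentum is p_P = √(ℏc³/G).
  = √(42.60)
  = 6.527 kg·m/s

6.527 kg·m/s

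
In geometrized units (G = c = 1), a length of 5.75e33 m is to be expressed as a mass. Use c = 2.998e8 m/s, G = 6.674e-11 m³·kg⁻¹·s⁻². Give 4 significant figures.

7.744e60 kg

Length → mass via c²/G.
5.75e33 m × (c²/G) = 7.744e60 kg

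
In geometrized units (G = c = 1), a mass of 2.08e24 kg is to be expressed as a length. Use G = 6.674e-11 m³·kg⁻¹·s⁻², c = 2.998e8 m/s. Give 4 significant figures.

In G = c = 1 units mass has dimensions of length; the conversion factor is G/c².
2.08e24 kg × (G/c²) = 1.544e-3 m

1.544e-3 m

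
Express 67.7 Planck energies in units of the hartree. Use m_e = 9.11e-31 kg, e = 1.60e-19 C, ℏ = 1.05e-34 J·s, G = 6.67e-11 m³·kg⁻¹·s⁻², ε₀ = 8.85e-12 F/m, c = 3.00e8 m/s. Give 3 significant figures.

Planck energy: E_P = √(ℏc⁵/G) = 1.96e9 J
hartree: E_h = m_e e⁴/(4πε₀ℏ)² = 4.38e-18 J
67.7 × 1.96e9 / 4.38e-18 = 3.02e28

3.02e28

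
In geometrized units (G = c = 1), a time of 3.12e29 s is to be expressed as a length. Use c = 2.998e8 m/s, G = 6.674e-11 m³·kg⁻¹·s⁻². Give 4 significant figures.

Time → length via c.
3.12e29 s × (c) = 9.354e37 m

9.354e37 m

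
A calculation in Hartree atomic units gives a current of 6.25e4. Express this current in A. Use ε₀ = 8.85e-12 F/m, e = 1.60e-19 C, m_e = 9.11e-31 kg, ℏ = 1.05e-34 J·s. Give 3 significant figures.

One atomic unit of electric current: I_au = e E_h/ℏ = m_e e⁵/((4πε₀)²ℏ³) = 6.67e-3 A.
6.25e4 × 6.67e-3 A = 417 A

417 A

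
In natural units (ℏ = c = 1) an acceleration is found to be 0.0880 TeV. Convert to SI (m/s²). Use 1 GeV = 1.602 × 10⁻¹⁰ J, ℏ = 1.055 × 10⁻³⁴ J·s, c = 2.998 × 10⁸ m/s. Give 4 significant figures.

Acceleration is [L]/[T]² = c·[E]/ℏ.
1 GeV → c/ℏ × (1 GeV in J) = 4.552 × 10³² m/s².
Convert the energy scale: 0.0880 TeV = 88 GeV.
Result: 88 × 4.552 × 10³² = 4.006 × 10³⁴ m/s².

4.006 × 10³⁴ m/s²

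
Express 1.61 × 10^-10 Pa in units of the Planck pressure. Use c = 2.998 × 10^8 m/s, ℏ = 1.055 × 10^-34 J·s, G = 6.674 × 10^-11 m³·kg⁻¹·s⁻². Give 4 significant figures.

3.476 × 10^-124

Planck pressure: p_P = c⁷/(ℏG²) = 4.632 × 10^113 Pa.
1.61 × 10^-10 / 4.632 × 10^113 = 3.476 × 10^-124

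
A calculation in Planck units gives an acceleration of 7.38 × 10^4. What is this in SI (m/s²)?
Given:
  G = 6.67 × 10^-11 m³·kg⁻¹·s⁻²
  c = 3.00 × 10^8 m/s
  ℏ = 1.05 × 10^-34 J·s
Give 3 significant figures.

4.12 × 10^56 m/s²

One Planck acceleration: a_P = √(c⁷/(ℏG)) = 5.59 × 10^51 m/s².
7.38 × 10^4 × 5.59 × 10^51 m/s² = 4.12 × 10^56 m/s²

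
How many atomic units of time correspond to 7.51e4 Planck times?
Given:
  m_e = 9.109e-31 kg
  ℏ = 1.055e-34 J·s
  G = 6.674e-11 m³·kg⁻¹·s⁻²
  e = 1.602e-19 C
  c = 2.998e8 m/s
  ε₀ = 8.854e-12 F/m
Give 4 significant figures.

1.671e-22

Planck time: t_P = √(ℏG/c⁵) = 5.392e-44 s
atomic unit of time: τ_au = (4πε₀)²ℏ³/(m_e e⁴) = 2.423e-17 s
7.51e4 × 5.392e-44 / 2.423e-17 = 1.671e-22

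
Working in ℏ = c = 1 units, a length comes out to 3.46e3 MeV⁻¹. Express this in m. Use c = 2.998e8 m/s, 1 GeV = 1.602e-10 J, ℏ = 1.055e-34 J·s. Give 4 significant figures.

6.831e-10 m

A length is [E]⁻¹ in ℏ=c=1; restore one factor of ℏc.
1 GeV⁻¹ → ℏc × (1 GeV in J)⁻¹ = 1.974e-16 m.
Convert the energy scale: 3.46e3 MeV⁻¹ = 3.46e6 GeV⁻¹.
Result: 3.46e6 × 1.974e-16 = 6.831e-10 m.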